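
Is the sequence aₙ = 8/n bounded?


a₁ = 8, a₂ = 8/2, a₃ = 8/3, ...
0 < aₙ ≤ 8 for all n ≥ 1
Lower bound: 0, Upper bound: 8
The sequence IS bounded

Bounded (0 < aₙ ≤ 8)


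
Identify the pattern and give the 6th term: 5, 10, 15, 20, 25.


Pattern: arithmetic (d=5)
Terms: 5, 10, 15, 20, 25
Next term = 30

Next term = 30


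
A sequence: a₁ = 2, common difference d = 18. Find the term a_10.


aₙ = a₁ + (n-1)d
= 2 + (10-1)×18
= 2 + 162
= 164

a_10 = 164


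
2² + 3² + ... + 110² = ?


Σₖ₌2^110 k² = Σₖ₌₁^110 k² − Σₖ₌₁^1 k²
= 110·111·221/6 − 1·2·3/6
= 449735 − 1 = 449734

Σk² = 449734


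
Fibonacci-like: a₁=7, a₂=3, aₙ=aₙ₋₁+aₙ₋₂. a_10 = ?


Computing iteratively: 7, 3, 10, 13, 23, 36, 59, 95, 154, 249
a_10 = 249

a_10 = 249


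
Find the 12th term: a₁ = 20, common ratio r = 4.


aₙ = a₁·r^(n-1)
= 20×4^11
= 20×4194304
= 83886080

a_12 = 83886080


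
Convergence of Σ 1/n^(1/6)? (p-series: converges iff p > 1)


p-series test: Σ c/n^p converges if p > 1, diverges if p ≤ 1 (constant c > 0 doesn't affect convergence).
p = 1/6
1/6 ≤ 1 → DIVERGES

Diverges (p = 1/6 ≤ 1)


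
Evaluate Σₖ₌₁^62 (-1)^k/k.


S = -1 + 1/2 - 1/3 + 1/4 - 1/5 + 1/6 - 1/7 + 1/8 ± ...
= -0.6851
(Full series converges to -ln(2) ≈ -0.6931)

S_62 = -0.6851


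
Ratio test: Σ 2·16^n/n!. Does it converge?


aₙ = 2·16^n/n!
a_{n+1}/aₙ = 16^(n+1)/(n+1)! × n!/16^n  (constant 2 cancels)
= 16/(n+1)
L = lim(n→∞) 16/(n+1) = 0
L < 1 → series CONVERGES

Converges (ratio test: L = 0 < 1)


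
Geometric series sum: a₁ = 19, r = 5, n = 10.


Sₙ = 19×(5^10 - 1)/(5 - 1)
= 19×(9765625 - 1)/4
= 19×9765624/4
= 46386714

S_10 = 46386714


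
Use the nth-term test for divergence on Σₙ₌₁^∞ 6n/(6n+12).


lim(n→∞) 6n/(6n+12) = 6/6 = 1  (divide numerator and denominator by n)
lim aₙ = 1 ≠ 0 → series DIVERGES

Diverges (lim aₙ = 1 ≠ 0)


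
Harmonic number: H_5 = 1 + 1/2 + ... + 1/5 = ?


H_5 = 1/1 + 1/2 + 1/3 + 1/4 + 1/5
= 137/60
≈ 2.2833

H_5 = 137/60 ≈ 2.2833


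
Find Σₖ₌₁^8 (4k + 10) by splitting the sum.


Σ(4k+10) = 4·Σk + 10·n
= 4·36 + 10·8
= 144 + 80 = 224

Σ = 224


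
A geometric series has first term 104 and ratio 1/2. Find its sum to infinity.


S∞ = a₁/(1-r) = 104/(1 - 1/2)
= 104/(1/2)
= 208

S∞ = 208


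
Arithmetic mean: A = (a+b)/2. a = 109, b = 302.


AM = (109 + 302)/2 = 411/2 = 205.5

AM = 205.5


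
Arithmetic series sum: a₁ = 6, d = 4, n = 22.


aₙ = 6 + (22-1)×4 = 90
Sₙ = n(a₁+aₙ)/2 = 22×(6+90)/2
= 22×96/2 = 1056

S_22 = 1056


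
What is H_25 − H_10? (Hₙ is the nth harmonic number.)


Σₖ₌11^25 1/k = 1/11 + 1/12 + 1/13 + ... + 1/25
= 23745735331/26771144400
≈ 0.887

Sum = 23745735331/26771144400 ≈ 0.887


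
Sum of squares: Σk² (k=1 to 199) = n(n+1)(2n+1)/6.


n = 199
n(n+1)(2n+1)/6 = 199×200×399/6
= 15880200/6 = 2646700

Σk² = 2646700


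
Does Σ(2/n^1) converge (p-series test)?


p-series test: Σ c/n^p converges if p > 1, diverges if p ≤ 1 (constant c > 0 doesn't affect convergence).
p = 1
1 ≤ 1 → DIVERGES

Diverges (p = 1 ≤ 1)


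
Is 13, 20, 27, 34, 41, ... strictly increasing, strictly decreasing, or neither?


Differences: 7, 7, 7, 7
All differences > 0 → strictly INCREASING

Monotonically increasing


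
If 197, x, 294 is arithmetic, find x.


AM = (197 + 294)/2 = 491/2 = 245.5

AM = 245.5


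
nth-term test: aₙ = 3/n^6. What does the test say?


lim(n→∞) 3/n^6 = 0
lim aₙ = 0 → nth-term test is INCONCLUSIVE
(Need other tests; this is actually a convergent p-series with p=6 > 1)

Inconclusive (lim aₙ = 0; need another test)


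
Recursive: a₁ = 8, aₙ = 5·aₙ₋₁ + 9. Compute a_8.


Computing step by step:
a_1 = 8
a_2 = 49
a_3 = 254
a_4 = 1279
a_5 = 6404
a_6 = 32029
a_7 = 160154
a_8 = 800779


a_8 = 800779


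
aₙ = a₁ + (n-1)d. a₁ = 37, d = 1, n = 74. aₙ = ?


aₙ = a₁ + (n-1)d
= 37 + (74-1)×1
= 37 + 73
= 110

a_74 = 110


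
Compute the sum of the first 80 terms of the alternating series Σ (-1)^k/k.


S = -1 + 1/2 - 1/3 + 1/4 - 1/5 + 1/6 - 1/7 + 1/8 ± ...
= -0.6869
(Full series converges to -ln(2) ≈ -0.6931)

S_80 = -0.6869


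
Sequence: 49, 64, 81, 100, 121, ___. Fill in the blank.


Pattern: perfect squares: n²
Terms: 49, 64, 81, 100, 121
Next term = 144

Next term = 144


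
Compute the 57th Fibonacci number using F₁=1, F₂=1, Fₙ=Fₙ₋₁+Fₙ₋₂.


Fibonacci sequence: 1, 1, 2, 3, 5, 8, 13, 21, 34, 55, 89, ...
F(57) = 365435296162

F(57) = 365435296162


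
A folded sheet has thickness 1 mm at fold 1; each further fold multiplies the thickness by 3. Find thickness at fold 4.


aₙ = a₁·r^(n-1)
= 1×3^3
= 1×27
= 27

a_4 = 27


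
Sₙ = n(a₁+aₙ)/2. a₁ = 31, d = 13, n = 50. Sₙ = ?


aₙ = 31 + (50-1)×13 = 668
Sₙ = n(a₁+aₙ)/2 = 50×(31+668)/2
= 50×699/2 = 17475

S_50 = 17475


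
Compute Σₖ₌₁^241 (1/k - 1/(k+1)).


Telescoping: adjacent terms cancel.
= 1/1 - 1/242
= 1 - 1/242 = 241/242

Sum = 241/242


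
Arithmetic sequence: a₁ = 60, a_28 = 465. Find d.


d = (aₙ - a₁)/(n-1)
= (465 - 60)/(28-1)
= 405/27 = 15

d = 15


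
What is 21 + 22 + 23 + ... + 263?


Σₖ₌21^263 k = Σₖ₌₁^263 k − Σₖ₌₁^20 k
= 263·264/2 − 20·21/2
= 34716 − 210 = 34506

Σk = 34506


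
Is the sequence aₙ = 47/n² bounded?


a₁ = 47, a₂ = 47/4, a₃ = 47/9, ...
0 < aₙ ≤ 47 for all n ≥ 1
The sequence IS bounded

Bounded (0 < aₙ ≤ 47)


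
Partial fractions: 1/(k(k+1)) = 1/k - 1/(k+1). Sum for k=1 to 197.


1/(k(k+1)) = 1/k - 1/(k+1) (partial fractions)
Telescoping: Σ = 1 - 1/198 = 197/198

Sum = 197/198


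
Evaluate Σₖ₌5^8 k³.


Σₖ₌5^8 k³ = [8·9/2]² − [4·5/2]²
= 1296 − 100 = 1196

Σk³ = 1196


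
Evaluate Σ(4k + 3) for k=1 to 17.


Σ(4k+3) = 4·Σk + 3·n
= 4·153 + 3·17
= 612 + 51 = 663

Σ = 663


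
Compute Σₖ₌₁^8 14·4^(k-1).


Sₙ = 14×(4^8 - 1)/(4 - 1)
= 14×(65536 - 1)/3
= 14×65535/3
= 305830

S_8 = 305830


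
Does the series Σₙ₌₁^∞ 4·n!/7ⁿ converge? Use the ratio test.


aₙ = 4·n!/7^n
a_{n+1}/aₙ = (n+1)!/7^(n+1) × 7^n/n!  (constant 4 cancels)
= (n+1)/7
L = lim(n→∞) (n+1)/7 = ∞
L > 1 → series DIVERGES

Diverges (ratio test: L = ∞ > 1)


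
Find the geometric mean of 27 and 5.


GM = √(27×5) = √135 = 11.619

GM = 11.619


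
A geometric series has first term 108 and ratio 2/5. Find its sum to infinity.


S∞ = a₁/(1-r) = 108/(1 - 2/5)
= 108/(3/5)
= 180

S∞ = 180


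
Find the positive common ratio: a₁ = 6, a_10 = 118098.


r^(n-1) = aₙ/a₁
r^9 = 118098/6 = 19683
r = 19683^(1/9)
= 3

r = 3


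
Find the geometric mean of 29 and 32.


GM = √(29×32) = √928 = 30.4631

GM = 30.4631


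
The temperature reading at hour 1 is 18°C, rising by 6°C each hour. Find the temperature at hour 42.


aₙ = a₁ + (n-1)d
= 18 + (42-1)×6
= 18 + 246
= 264

a_42 = 264


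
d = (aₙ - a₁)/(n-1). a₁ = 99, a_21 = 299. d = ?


d = (aₙ - a₁)/(n-1)
= (299 - 99)/(21-1)
= 200/20 = 10

d = 10


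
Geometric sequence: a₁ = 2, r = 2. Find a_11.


aₙ = a₁·r^(n-1)
= 2×2^10
= 2×1024
= 2048

a_11 = 2048


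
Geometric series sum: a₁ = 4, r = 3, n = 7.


Sₙ = 4×(3^7 - 1)/(3 - 1)
= 4×(2187 - 1)/2
= 4×2186/2
= 4372

S_7 = 4372


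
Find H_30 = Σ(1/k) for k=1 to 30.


H_30 = 1/1 + 1/2 + 1/3 + ... + 1/30
= 9304682830147/2329089562800
≈ 3.995

H_30 = 9304682830147/2329089562800 ≈ 3.995


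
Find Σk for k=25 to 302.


Σₖ₌25^302 k = Σₖ₌₁^302 k − Σₖ₌₁^24 k
= 302·303/2 − 24·25/2
= 45753 − 300 = 45453

Σk = 45453


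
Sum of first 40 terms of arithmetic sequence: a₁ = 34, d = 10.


aₙ = 34 + (40-1)×10 = 424
Sₙ = n(a₁+aₙ)/2 = 40×(34+424)/2
= 40×458/2 = 9160

S_40 = 9160


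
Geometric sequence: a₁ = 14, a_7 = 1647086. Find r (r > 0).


r^(n-1) = aₙ/a₁
r^6 = 1647086/14 = 117649
r = 117649^(1/6)
= ±7; taking r > 0 gives r = 7

r = 7


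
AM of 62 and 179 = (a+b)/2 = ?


AM = (62 + 179)/2 = 241/2 = 120.5

AM = 120.5


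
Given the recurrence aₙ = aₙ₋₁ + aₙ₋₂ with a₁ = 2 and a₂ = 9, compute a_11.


Computing iteratively: 2, 9, 11, 20, 31, 51, 82, 133, 215, 348, 563
a_11 = 563

a_11 = 563


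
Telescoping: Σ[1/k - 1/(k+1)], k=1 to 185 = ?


Telescoping: adjacent terms cancel.
= 1/1 - 1/186
= 1 - 1/186 = 185/186

Sum = 185/186


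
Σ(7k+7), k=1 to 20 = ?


Σ(7k+7) = 7·Σk + 7·n
= 7·210 + 7·20
= 1470 + 140 = 1610

Σ = 1610


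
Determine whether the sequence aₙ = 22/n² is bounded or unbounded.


a₁ = 22, a₂ = 22/4, a₃ = 22/9, ...
0 < aₙ ≤ 22 for all n ≥ 1
The sequence IS bounded

Bounded (0 < aₙ ≤ 22)


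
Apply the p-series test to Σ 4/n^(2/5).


p-series test: Σ c/n^p converges if p > 1, diverges if p ≤ 1 (constant c > 0 doesn't affect convergence).
p = 2/5
2/5 ≤ 1 → DIVERGES

Diverges (p = 2/5 ≤ 1)


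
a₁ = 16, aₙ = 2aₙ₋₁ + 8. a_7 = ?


Computing step by step:
a_1 = 16
a_2 = 40
a_3 = 88
a_4 = 184
a_5 = 376
a_6 = 760
a_7 = 1528


a_7 = 1528


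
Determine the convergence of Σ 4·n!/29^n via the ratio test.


aₙ = 4·n!/29^n
a_{n+1}/aₙ = (n+1)!/29^(n+1) × 29^n/n!  (constant 4 cancels)
= (n+1)/29
L = lim(n→∞) (n+1)/29 = ∞
L > 1 → series DIVERGES

Diverges (ratio test: L = ∞ > 1)


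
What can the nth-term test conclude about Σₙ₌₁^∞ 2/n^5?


lim(n→∞) 2/n^5 = 0
lim aₙ = 0 → nth-term test is INCONCLUSIVE
(Need other tests; this is actually a convergent p-series with p=5 > 1)

Inconclusive (lim aₙ = 0; need another test)


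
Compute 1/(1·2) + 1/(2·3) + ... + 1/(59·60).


1/(k(k+1)) = 1/k - 1/(k+1) (partial fractions)
Telescoping: Σ = 1 - 1/60 = 59/60

Sum = 59/60


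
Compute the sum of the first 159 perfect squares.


n = 159
n(n+1)(2n+1)/6 = 159×160×319/6
= 8115360/6 = 1352560

Σk² = 1352560


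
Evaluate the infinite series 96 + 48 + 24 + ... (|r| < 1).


S∞ = a₁/(1-r) = 96/(1 - 1/2)
= 96/(1/2)
= 192

S∞ = 192


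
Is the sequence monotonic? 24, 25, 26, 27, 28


Differences: 1, 1, 1, 1
All differences > 0 → strictly INCREASING

Monotonically increasing


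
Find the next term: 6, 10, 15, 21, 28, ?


Pattern: triangular numbers: n(n+1)/2
Terms: 6, 10, 15, 21, 28
Next term = 36

Next term = 36


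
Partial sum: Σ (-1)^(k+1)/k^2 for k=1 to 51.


S = 1 - 1/4 + 1/9 - 1/16 + 1/25 - 1/36 + 1/49 - 1/64 ± ...
= 0.8227
(Full series converges to +π²/12 ≈ +0.8225)

S_51 = 0.8227


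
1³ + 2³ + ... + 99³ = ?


n(n+1)/2 = 99×100/2 = 4950
Σk³ = 4950² = 24502500

Σk³ = 24502500


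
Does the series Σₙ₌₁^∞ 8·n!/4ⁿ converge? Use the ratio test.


aₙ = 8·n!/4^n
a_{n+1}/aₙ = (n+1)!/4^(n+1) × 4^n/n!  (constant 8 cancels)
= (n+1)/4
L = lim(n→∞) (n+1)/4 = ∞
L > 1 → series DIVERGES

Diverges (ratio test: L = ∞ > 1)


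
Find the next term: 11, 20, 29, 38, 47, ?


Pattern: arithmetic (d=9)
Terms: 11, 20, 29, 38, 47
Next term = 56

Next term = 56


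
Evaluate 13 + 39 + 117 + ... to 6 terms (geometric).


Sₙ = 13×(3^6 - 1)/(3 - 1)
= 13×(729 - 1)/2
= 13×728/2
= 4732

S_6 = 4732


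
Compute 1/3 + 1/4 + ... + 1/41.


Σₖ₌3^41 1/k = 1/3 + 1/4 + 1/5 + ... + 1/41
= 55819190615098733/19914562703599200
≈ 2.8029

Sum = 55819190615098733/19914562703599200 ≈ 2.8029


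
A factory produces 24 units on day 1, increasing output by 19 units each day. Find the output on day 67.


aₙ = a₁ + (n-1)d
= 24 + (67-1)×19
= 24 + 1254
= 1278

a_67 = 1278


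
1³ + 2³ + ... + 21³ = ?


n(n+1)/2 = 21×22/2 = 231
Σk³ = 231² = 53361

Σk³ = 53361


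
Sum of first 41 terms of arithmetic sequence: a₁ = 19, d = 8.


aₙ = 19 + (41-1)×8 = 339
Sₙ = n(a₁+aₙ)/2 = 41×(19+339)/2
= 41×358/2 = 7339

S_41 = 7339


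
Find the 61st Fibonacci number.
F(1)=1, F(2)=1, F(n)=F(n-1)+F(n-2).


Fibonacci sequence: 1, 1, 2, 3, 5, 8, 13, 21, 34, 55, 89, ...
F(61) = 2504730781961

F(61) = 2504730781961


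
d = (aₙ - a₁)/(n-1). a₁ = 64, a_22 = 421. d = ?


d = (aₙ - a₁)/(n-1)
= (421 - 64)/(22-1)
= 357/21 = 17

d = 17


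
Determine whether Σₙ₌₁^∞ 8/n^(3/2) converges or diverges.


p-series test: Σ c/n^p converges if p > 1, diverges if p ≤ 1 (constant c > 0 doesn't affect convergence).
p = 3/2
3/2 > 1 → CONVERGES

Converges (p = 3/2 > 1)


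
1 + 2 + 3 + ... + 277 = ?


n(n+1)/2 = 277×278/2 = 77006/2 = 38503

Σk = 38503


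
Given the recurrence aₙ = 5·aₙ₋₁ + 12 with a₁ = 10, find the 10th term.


Computing step by step:
a_1 = 10
a_2 = 62
a_3 = 322
a_4 = 1622
a_5 = 8122
a_6 = 40622
a_7 = 203122
a_8 = 1015622
a_9 = 5078122
a_10 = 25390622


a_10 = 25390622


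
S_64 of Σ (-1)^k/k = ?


S = -1 + 1/2 - 1/3 + 1/4 - 1/5 + 1/6 - 1/7 + 1/8 ± ...
= -0.6854
(Full series converges to -ln(2) ≈ -0.6931)

S_64 = -0.6854


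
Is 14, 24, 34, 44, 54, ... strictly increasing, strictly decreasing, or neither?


Differences: 10, 10, 10, 10
All differences > 0 → strictly INCREASING

Monotonically increasing


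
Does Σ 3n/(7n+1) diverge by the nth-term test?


lim(n→∞) 3n/(7n+1) = 3/7 = 3/7  (divide numerator and denominator by n)
lim aₙ = 3/7 ≠ 0 → series DIVERGES

Diverges (lim aₙ = 3/7 ≠ 0)


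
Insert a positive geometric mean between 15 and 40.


GM = √(15×40) = √600 = 24.4949

GM = 24.4949


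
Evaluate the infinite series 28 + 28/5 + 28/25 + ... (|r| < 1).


S∞ = a₁/(1-r) = 28/(1 - 1/5)
= 28/(4/5)
= 35

S∞ = 35


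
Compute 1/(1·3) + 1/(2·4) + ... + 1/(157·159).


1/(k(k+2)) = (1/2)·(1/k - 1/(k+2)) (partial fractions)
Telescoping: Σ = (1/2)·(1 + 1/2 - 1/158 - 1/159) = 18683/25122

Sum = 18683/25122


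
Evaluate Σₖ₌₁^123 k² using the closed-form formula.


n = 123
n(n+1)(2n+1)/6 = 123×124×247/6
= 3767244/6 = 627874

Σk² = 627874


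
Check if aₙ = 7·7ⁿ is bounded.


aₙ = 7·7ⁿ → as n→∞, aₙ→∞ (since base 7 > 1)
No finite upper bound exists
The sequence is UNBOUNDED

Unbounded (aₙ → ∞ as n → ∞)


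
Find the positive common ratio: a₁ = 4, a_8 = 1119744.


r^(n-1) = aₙ/a₁
r^7 = 1119744/4 = 279936
r = 279936^(1/7)
= 6

r = 6


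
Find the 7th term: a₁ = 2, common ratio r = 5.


aₙ = a₁·r^(n-1)
= 2×5^6
= 2×15625
= 31250

a_7 = 31250


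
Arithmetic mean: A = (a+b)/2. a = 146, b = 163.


AM = (146 + 163)/2 = 309/2 = 154.5

AM = 154.5


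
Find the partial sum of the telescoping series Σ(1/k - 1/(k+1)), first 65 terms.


Telescoping: adjacent terms cancel.
= 1/1 - 1/66
= 1 - 1/66 = 65/66

Sum = 65/66


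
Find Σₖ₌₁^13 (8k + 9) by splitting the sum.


Σ(8k+9) = 8·Σk + 9·n
= 8·91 + 9·13
= 728 + 117 = 845

Σ = 845


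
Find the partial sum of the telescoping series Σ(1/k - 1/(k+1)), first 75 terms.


Telescoping: adjacent terms cancel.
= 1/1 - 1/76
= 1 - 1/76 = 75/76

Sum = 75/76


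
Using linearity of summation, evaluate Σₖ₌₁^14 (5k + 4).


Σ(5k+4) = 5·Σk + 4·n
= 5·105 + 4·14
= 525 + 56 = 581

Σ = 581


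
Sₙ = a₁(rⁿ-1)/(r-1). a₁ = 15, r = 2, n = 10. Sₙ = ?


Sₙ = 15×(2^10 - 1)/(2 - 1)
= 15×(1024 - 1)/1
= 15×1023/1
= 15345

S_10 = 15345


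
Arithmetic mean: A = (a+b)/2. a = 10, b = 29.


AM = (10 + 29)/2 = 39/2 = 19.5

AM = 19.5


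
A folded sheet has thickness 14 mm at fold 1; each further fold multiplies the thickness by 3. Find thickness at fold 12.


aₙ = a₁·r^(n-1)
= 14×3^11
= 14×177147
= 2480058

a_12 = 2480058


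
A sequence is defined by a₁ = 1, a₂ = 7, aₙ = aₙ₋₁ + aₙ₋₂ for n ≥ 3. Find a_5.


Computing iteratively: 1, 7, 8, 15, 23
a_5 = 23

a_5 = 23


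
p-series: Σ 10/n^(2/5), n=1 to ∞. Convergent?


p-series test: Σ c/n^p converges if p > 1, diverges if p ≤ 1 (constant c > 0 doesn't affect convergence).
p = 2/5
2/5 ≤ 1 → DIVERGES

Diverges (p = 2/5 ≤ 1)


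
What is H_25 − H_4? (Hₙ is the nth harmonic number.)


Σₖ₌5^25 1/k = 1/5 + 1/6 + 1/7 + ... + 1/25
= 15461449967/8923714800
≈ 1.7326

Sum = 15461449967/8923714800 ≈ 1.7326


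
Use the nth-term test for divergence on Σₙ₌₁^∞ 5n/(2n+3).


lim(n→∞) 5n/(2n+3) = 5/2 = 5/2  (divide numerator and denominator by n)
lim aₙ = 5/2 ≠ 0 → series DIVERGES

Diverges (lim aₙ = 5/2 ≠ 0)


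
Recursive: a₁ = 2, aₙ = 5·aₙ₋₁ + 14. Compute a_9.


Computing step by step:
a_1 = 2
a_2 = 24
a_3 = 134
a_4 = 684
a_5 = 3434
a_6 = 17184
a_7 = 85934
a_8 = 429684
a_9 = 2148434


a_9 = 2148434


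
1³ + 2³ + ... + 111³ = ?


n(n+1)/2 = 111×112/2 = 6216
Σk³ = 6216² = 38638656

Σk³ = 38638656


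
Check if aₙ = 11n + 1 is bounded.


aₙ = 11n + 1 → as n→∞, aₙ→∞
No finite upper bound exists
The sequence is UNBOUNDED

Unbounded (aₙ → ∞ as n → ∞)


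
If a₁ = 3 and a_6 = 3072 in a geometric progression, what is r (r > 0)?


r^(n-1) = aₙ/a₁
r^5 = 3072/3 = 1024
r = 1024^(1/5)
= 4

r = 4


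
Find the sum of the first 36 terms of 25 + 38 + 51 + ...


aₙ = 25 + (36-1)×13 = 480
Sₙ = n(a₁+aₙ)/2 = 36×(25+480)/2
= 36×505/2 = 9090

S_36 = 9090


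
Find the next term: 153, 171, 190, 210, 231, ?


Pattern: triangular numbers: n(n+1)/2
Terms: 153, 171, 190, 210, 231
Next term = 253

Next term = 253


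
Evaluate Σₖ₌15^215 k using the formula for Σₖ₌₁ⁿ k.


Σₖ₌15^215 k = Σₖ₌₁^215 k − Σₖ₌₁^14 k
= 215·216/2 − 14·15/2
= 23220 − 105 = 23115

Σk = 23115


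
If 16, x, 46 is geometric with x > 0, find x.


GM = √(16×46) = √736 = 27.1293

GM = 27.1293


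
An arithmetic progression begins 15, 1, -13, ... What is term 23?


aₙ = a₁ + (n-1)d
= 15 + (23-1)×-14
= 15 - 308
= -293

a_23 = -293


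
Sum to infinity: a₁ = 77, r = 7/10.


S∞ = a₁/(1-r) = 77/(1 - 7/10)
= 77/(3/10)
= 770/3

S∞ = 770/3


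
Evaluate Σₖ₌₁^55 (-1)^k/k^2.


S = -1 + 1/4 - 1/9 + 1/16 - 1/25 + 1/36 - 1/49 + 1/64 ± ...
= -0.8226
(Full series converges to -π²/12 ≈ -0.8225)

S_55 = -0.8226


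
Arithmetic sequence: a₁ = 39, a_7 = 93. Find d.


d = (aₙ - a₁)/(n-1)
= (93 - 39)/(7-1)
= 54/6 = 9

d = 9


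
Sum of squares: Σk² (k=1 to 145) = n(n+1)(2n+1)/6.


n = 145
n(n+1)(2n+1)/6 = 145×146×291/6
= 6160470/6 = 1026745

Σk² = 1026745


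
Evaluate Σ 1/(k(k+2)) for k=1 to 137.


1/(k(k+2)) = (1/2)·(1/k - 1/(k+2)) (partial fractions)
Telescoping: Σ = (1/2)·(1 + 1/2 - 1/138 - 1/139) = 7124/9591

Sum = 7124/9591


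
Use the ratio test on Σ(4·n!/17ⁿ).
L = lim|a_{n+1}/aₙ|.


aₙ = 4·n!/17^n
a_{n+1}/aₙ = (n+1)!/17^(n+1) × 17^n/n!  (constant 4 cancels)
= (n+1)/17
L = lim(n→∞) (n+1)/17 = ∞
L > 1 → series DIVERGES

Diverges (ratio test: L = ∞ > 1)


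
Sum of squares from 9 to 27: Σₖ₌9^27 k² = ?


Σₖ₌9^27 k² = Σₖ₌₁^27 k² − Σₖ₌₁^8 k²
= 27·28·55/6 − 8·9·17/6
= 6930 − 204 = 6726

Σk² = 6726


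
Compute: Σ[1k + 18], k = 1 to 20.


Σ(1k+18) = 1·Σk + 18·n
= 1·210 + 18·20
= 210 + 360 = 570

Σ = 570


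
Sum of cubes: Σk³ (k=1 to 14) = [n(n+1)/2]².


n(n+1)/2 = 14×15/2 = 105
Σk³ = 105² = 11025

Σk³ = 11025


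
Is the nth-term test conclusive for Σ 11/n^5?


lim(n→∞) 11/n^5 = 0
lim aₙ = 0 → nth-term test is INCONCLUSIVE
(Need other tests; this is actually a convergent p-series with p=5 > 1)

Inconclusive (lim aₙ = 0; need another test)


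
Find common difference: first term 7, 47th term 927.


d = (aₙ - a₁)/(n-1)
= (927 - 7)/(47-1)
= 920/46 = 20

d = 20


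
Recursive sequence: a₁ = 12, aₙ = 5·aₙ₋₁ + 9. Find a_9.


Computing step by step:
a_1 = 12
a_2 = 69
a_3 = 354
a_4 = 1779
a_5 = 8904
a_6 = 44529
a_7 = 222654
a_8 = 1113279
a_9 = 5566404


a_9 = 5566404


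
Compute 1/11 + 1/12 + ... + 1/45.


Σₖ₌11^45 1/k = 1/11 + 1/12 + 1/13 + ... + 1/45
= 13808926545210682009/9419588158802421600
≈ 1.466

Sum = 13808926545210682009/9419588158802421600 ≈ 1.466


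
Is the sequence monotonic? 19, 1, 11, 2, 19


Differences: -18, 10, -9, 17
Difference at position 2 is +10 (> 0) but position 1 is -18 (< 0) — sequence both rises and falls
→ NOT monotonic

Not monotonic


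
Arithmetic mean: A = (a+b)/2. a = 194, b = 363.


AM = (194 + 363)/2 = 557/2 = 278.5

AM = 278.5


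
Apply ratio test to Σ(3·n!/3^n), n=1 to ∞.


aₙ = 3·n!/3^n
a_{n+1}/aₙ = (n+1)!/3^(n+1) × 3^n/n!  (constant 3 cancels)
= (n+1)/3
L = lim(n→∞) (n+1)/3 = ∞
L > 1 → series DIVERGES

Diverges (ratio test: L = ∞ > 1)


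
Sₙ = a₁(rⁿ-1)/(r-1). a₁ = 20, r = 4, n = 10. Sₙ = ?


Sₙ = 20×(4^10 - 1)/(4 - 1)
= 20×(1048576 - 1)/3
= 20×1048575/3
= 6990500

S_10 = 6990500


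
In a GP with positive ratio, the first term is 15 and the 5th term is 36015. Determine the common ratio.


r^(n-1) = aₙ/a₁
r^4 = 36015/15 = 2401
r = 2401^(1/4)
= ±7; taking r > 0 gives r = 7

r = 7


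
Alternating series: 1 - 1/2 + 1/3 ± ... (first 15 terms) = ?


S = 1 - 1/2 + 1/3 - 1/4 + 1/5 - 1/6 + 1/7 - 1/8 ± ...
= 0.7254
(Full series converges to +ln(2) ≈ +0.6931)

S_15 = 0.7254


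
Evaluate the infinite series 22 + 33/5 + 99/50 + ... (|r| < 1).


S∞ = a₁/(1-r) = 22/(1 - 3/10)
= 22/(7/10)
= 220/7

S∞ = 220/7


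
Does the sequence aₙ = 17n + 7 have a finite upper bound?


aₙ = 17n + 7 → as n→∞, aₙ→∞
No finite upper bound exists
The sequence is UNBOUNDED

Unbounded (aₙ → ∞ as n → ∞)


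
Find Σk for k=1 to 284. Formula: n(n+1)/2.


n(n+1)/2 = 284×285/2 = 80940/2 = 40470

Σk = 40470


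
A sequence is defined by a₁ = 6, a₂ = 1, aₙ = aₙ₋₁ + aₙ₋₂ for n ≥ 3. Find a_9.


Computing iteratively: 6, 1, 7, 8, 15, 23, 38, 61, 99
a_9 = 99

a_9 = 99


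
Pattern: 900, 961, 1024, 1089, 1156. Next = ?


Pattern: perfect squares: n²
Terms: 900, 961, 1024, 1089, 1156
Next term = 1225

Next term = 1225


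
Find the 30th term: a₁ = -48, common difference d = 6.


aₙ = a₁ + (n-1)d
= -48 + (30-1)×6
= -48 + 174
= 126

a_30 = 126


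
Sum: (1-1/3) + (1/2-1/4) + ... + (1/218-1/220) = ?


Telescoping with gap 2: two head and two tail terms survive.
= (1 + 1/2) - (1/219 + 1/220)
= 3/2 - 1/219 - 1/220 = 71831/48180

Sum = 71831/48180


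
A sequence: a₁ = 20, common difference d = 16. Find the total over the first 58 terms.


aₙ = 20 + (58-1)×16 = 932
Sₙ = n(a₁+aₙ)/2 = 58×(20+932)/2
= 58×952/2 = 27608

S_58 = 27608


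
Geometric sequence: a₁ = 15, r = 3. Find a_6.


aₙ = a₁·r^(n-1)
= 15×3^5
= 15×243
= 3645

a_6 = 3645


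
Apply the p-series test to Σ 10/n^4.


p-series test: Σ c/n^p converges if p > 1, diverges if p ≤ 1 (constant c > 0 doesn't affect convergence).
p = 4
4 > 1 → CONVERGES

Converges (p = 4 > 1)


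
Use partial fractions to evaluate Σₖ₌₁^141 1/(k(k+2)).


1/(k(k+2)) = (1/2)·(1/k - 1/(k+2)) (partial fractions)
Telescoping: Σ = (1/2)·(1 + 1/2 - 1/142 - 1/143) = 15087/20306

Sum = 15087/20306


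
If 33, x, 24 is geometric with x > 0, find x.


GM = √(33×24) = √792 = 28.1425

GM = 28.1425


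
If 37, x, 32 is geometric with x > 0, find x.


GM = √(37×32) = √1184 = 34.4093

GM = 34.4093


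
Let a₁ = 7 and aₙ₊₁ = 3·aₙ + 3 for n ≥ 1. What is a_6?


Computing step by step:
a_1 = 7
a_2 = 24
a_3 = 75
a_4 = 228
a_5 = 687
a_6 = 2064


a_6 = 2064


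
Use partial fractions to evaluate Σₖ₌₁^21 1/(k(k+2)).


1/(k(k+2)) = (1/2)·(1/k - 1/(k+2)) (partial fractions)
Telescoping: Σ = (1/2)·(1 + 1/2 - 1/22 - 1/23) = 357/506

Sum = 357/506


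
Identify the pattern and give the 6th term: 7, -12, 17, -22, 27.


Pattern: alternating sign, magnitude arithmetic (d=5)
Terms: 7, -12, 17, -22, 27
Next term = -32

Next term = -32


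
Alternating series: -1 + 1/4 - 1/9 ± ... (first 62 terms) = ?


S = -1 + 1/4 - 1/9 + 1/16 - 1/25 + 1/36 - 1/49 + 1/64 ± ...
= -0.8223
(Full series converges to -π²/12 ≈ -0.8225)

S_62 = -0.8223


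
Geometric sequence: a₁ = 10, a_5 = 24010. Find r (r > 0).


r^(n-1) = aₙ/a₁
r^4 = 24010/10 = 2401
r = 2401^(1/4)
= ±7; taking r > 0 gives r = 7

r = 7


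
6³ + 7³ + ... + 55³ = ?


Σₖ₌6^55 k³ = [55·56/2]² − [5·6/2]²
= 2371600 − 225 = 2371375

Σk³ = 2371375


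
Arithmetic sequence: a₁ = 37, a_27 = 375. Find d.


d = (aₙ - a₁)/(n-1)
= (375 - 37)/(27-1)
= 338/26 = 13

d = 13


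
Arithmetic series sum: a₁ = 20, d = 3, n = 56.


aₙ = 20 + (56-1)×3 = 185
Sₙ = n(a₁+aₙ)/2 = 56×(20+185)/2
= 56×205/2 = 5740

S_56 = 5740


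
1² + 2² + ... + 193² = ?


n = 193
n(n+1)(2n+1)/6 = 193×194×387/6
= 14490054/6 = 2415009

Σk² = 2415009


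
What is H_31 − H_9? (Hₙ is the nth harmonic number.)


Σₖ₌10^31 1/k = 1/10 + 1/11 + 1/12 + ... + 1/31
= 86517723849247/72201776446800
≈ 1.1983

Sum = 86517723849247/72201776446800 ≈ 1.1983


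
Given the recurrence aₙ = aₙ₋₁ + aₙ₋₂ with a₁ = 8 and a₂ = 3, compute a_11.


Computing iteratively: 8, 3, 11, 14, 25, 39, 64, 103, 167, 270, 437
a_11 = 437

a_11 = 437


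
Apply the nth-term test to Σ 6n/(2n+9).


lim(n→∞) 6n/(2n+9) = 6/2 = 3  (divide numerator and denominator by n)
lim aₙ = 3 ≠ 0 → series DIVERGES

Diverges (lim aₙ = 3 ≠ 0)


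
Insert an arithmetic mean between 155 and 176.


AM = (155 + 176)/2 = 331/2 = 165.5

AM = 165.5


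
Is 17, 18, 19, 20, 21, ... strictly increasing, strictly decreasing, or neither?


Differences: 1, 1, 1, 1
All differences > 0 → strictly INCREASING

Monotonically increasing


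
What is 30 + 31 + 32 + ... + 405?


Σₖ₌30^405 k = Σₖ₌₁^405 k − Σₖ₌₁^29 k
= 405·406/2 − 29·30/2
= 82215 − 435 = 81780

Σk = 81780


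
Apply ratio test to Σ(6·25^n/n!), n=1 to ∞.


aₙ = 6·25^n/n!
a_{n+1}/aₙ = 25^(n+1)/(n+1)! × n!/25^n  (constant 6 cancels)
= 25/(n+1)
L = lim(n→∞) 25/(n+1) = 0
L < 1 → series CONVERGES

Converges (ratio test: L = 0 < 1)


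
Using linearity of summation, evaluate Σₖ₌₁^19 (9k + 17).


Σ(9k+17) = 9·Σk + 17·n
= 9·190 + 17·19
= 1710 + 323 = 2033

Σ = 2033


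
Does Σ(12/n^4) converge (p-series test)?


p-series test: Σ c/n^p converges if p > 1, diverges if p ≤ 1 (constant c > 0 doesn't affect convergence).
p = 4
4 > 1 → CONVERGES

Converges (p = 4 > 1)


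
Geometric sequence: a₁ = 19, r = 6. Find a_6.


aₙ = a₁·r^(n-1)
= 19×6^5
= 19×7776
= 147744

a_6 = 147744


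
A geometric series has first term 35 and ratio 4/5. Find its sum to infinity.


S∞ = a₁/(1-r) = 35/(1 - 4/5)
= 35/(1/5)
= 175

S∞ = 175


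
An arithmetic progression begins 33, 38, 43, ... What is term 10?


aₙ = a₁ + (n-1)d
= 33 + (10-1)×5
= 33 + 45
= 78

a_10 = 78


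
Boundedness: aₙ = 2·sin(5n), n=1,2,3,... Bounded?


For all n, -1 ≤ sin(5n) ≤ 1, so -2 ≤ 2·sin(5n) ≤ 2
Lower bound: -2, Upper bound: 2
The sequence IS bounded

Bounded (-2 ≤ aₙ ≤ 2)


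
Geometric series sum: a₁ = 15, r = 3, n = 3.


Sₙ = 15×(3^3 - 1)/(3 - 1)
= 15×(27 - 1)/2
= 15×26/2
= 195

S_3 = 195


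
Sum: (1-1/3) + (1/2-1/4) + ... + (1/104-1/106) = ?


Telescoping with gap 2: two head and two tail terms survive.
= (1 + 1/2) - (1/105 + 1/106)
= 3/2 - 1/105 - 1/106 = 8242/5565

Sum = 8242/5565


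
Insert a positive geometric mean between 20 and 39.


GM = √(20×39) = √780 = 27.9285

GM = 27.9285


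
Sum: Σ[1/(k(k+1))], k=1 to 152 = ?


1/(k(k+1)) = 1/k - 1/(k+1) (partial fractions)
Telescoping: Σ = 1 - 1/153 = 152/153

Sum = 152/153


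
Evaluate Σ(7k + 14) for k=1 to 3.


Σ(7k+14) = 7·Σk + 14·n
= 7·6 + 14·3
= 42 + 42 = 84

Σ = 84


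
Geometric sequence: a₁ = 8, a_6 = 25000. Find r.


r^(n-1) = aₙ/a₁
r^5 = 25000/8 = 3125
r = 3125^(1/5)
= 5

r = 5


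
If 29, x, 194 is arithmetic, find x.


AM = (29 + 194)/2 = 223/2 = 111.5

AM = 111.5


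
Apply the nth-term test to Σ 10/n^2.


lim(n→∞) 10/n^2 = 0
lim aₙ = 0 → nth-term test is INCONCLUSIVE
(Need other tests; this is actually a convergent p-series with p=2 > 1)

Inconclusive (lim aₙ = 0; need another test)


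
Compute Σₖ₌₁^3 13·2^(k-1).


Sₙ = 13×(2^3 - 1)/(2 - 1)
= 13×(8 - 1)/1
= 13×7/1
= 91

S_3 = 91


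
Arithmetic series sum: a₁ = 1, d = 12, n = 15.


aₙ = 1 + (15-1)×12 = 169
Sₙ = n(a₁+aₙ)/2 = 15×(1+169)/2
= 15×170/2 = 1275

S_15 = 1275


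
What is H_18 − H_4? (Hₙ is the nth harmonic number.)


Σₖ₌5^18 1/k = 1/5 + 1/6 + 1/7 + ... + 1/18
= 5765801/4084080
≈ 1.4118

Sum = 5765801/4084080 ≈ 1.4118


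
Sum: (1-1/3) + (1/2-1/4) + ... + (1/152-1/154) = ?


Telescoping with gap 2: two head and two tail terms survive.
= (1 + 1/2) - (1/153 + 1/154)
= 3/2 - 1/153 - 1/154 = 17518/11781

Sum = 17518/11781


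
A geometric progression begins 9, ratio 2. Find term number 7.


aₙ = a₁·r^(n-1)
= 9×2^6
= 9×64
= 576

a_7 = 576


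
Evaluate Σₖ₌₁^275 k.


n(n+1)/2 = 275×276/2 = 75900/2 = 37950

Σk = 37950


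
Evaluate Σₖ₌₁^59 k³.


n(n+1)/2 = 59×60/2 = 1770
Σk³ = 1770² = 3132900

Σk³ = 3132900


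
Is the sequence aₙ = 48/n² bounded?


a₁ = 48, a₂ = 48/4, a₃ = 48/9, ...
0 < aₙ ≤ 48 for all n ≥ 1
The sequence IS bounded

Bounded (0 < aₙ ≤ 48)


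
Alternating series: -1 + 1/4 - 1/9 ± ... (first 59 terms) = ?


S = -1 + 1/4 - 1/9 + 1/16 - 1/25 + 1/36 - 1/49 + 1/64 ± ...
= -0.8226
(Full series converges to -π²/12 ≈ -0.8225)

S_59 = -0.8226


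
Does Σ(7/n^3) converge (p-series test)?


p-series test: Σ c/n^p converges if p > 1, diverges if p ≤ 1 (constant c > 0 doesn't affect convergence).
p = 3
3 > 1 → CONVERGES

Converges (p = 3 > 1)


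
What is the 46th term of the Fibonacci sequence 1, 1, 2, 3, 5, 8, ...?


Fibonacci sequence: 1, 1, 2, 3, 5, 8, 13, 21, 34, 55, 89, ...
F(46) = 1836311903

F(46) = 1836311903


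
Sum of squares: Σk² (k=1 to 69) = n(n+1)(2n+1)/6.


n = 69
n(n+1)(2n+1)/6 = 69×70×139/6
= 671370/6 = 111895

Σk² = 111895


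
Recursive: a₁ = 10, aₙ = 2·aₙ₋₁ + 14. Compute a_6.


Computing step by step:
a_1 = 10
a_2 = 34
a_3 = 82
a_4 = 178
a_5 = 370
a_6 = 754


a_6 = 754


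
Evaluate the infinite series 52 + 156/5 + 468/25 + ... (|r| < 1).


S∞ = a₁/(1-r) = 52/(1 - 3/5)
= 52/(2/5)
= 130

S∞ = 130


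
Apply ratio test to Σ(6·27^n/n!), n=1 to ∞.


aₙ = 6·27^n/n!
a_{n+1}/aₙ = 27^(n+1)/(n+1)! × n!/27^n  (constant 6 cancels)
= 27/(n+1)
L = lim(n→∞) 27/(n+1) = 0
L < 1 → series CONVERGES

Converges (ratio test: L = 0 < 1)


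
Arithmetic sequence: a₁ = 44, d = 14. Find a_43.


aₙ = a₁ + (n-1)d
= 44 + (43-1)×14
= 44 + 588
= 632

a_43 = 632


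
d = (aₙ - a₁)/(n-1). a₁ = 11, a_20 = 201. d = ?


d = (aₙ - a₁)/(n-1)
= (201 - 11)/(20-1)
= 190/19 = 10

d = 10


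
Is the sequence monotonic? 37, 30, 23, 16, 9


Differences: -7, -7, -7, -7
All differences < 0 → strictly DECREASING

Monotonically decreasing


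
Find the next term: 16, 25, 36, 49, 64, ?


Pattern: perfect squares: n²
Terms: 16, 25, 36, 49, 64
Next term = 81

Next term = 81


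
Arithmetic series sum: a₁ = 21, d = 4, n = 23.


aₙ = 21 + (23-1)×4 = 109
Sₙ = n(a₁+aₙ)/2 = 23×(21+109)/2
= 23×130/2 = 1495

S_23 = 1495


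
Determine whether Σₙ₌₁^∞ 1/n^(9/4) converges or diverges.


p-series test: Σ c/n^p converges if p > 1, diverges if p ≤ 1 (constant c > 0 doesn't affect convergence).
p = 9/4
9/4 > 1 → CONVERGES

Converges (p = 9/4 > 1)


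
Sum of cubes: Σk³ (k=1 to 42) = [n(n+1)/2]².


n(n+1)/2 = 42×43/2 = 903
Σk³ = 903² = 815409

Σk³ = 815409


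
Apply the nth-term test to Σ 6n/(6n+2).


lim(n→∞) 6n/(6n+2) = 6/6 = 1  (divide numerator and denominator by n)
lim aₙ = 1 ≠ 0 → series DIVERGES

Diverges (lim aₙ = 1 ≠ 0)


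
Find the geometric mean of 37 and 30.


GM = √(37×30) = √1110 = 33.3167

GM = 33.3167


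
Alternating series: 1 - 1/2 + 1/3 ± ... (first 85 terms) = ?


S = 1 - 1/2 + 1/3 - 1/4 + 1/5 - 1/6 + 1/7 - 1/8 ± ...
= 0.699
(Full series converges to +ln(2) ≈ +0.6931)

S_85 = 0.699


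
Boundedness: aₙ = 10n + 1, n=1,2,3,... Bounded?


aₙ = 10n + 1 → as n→∞, aₙ→∞
No finite upper bound exists
The sequence is UNBOUNDED

Unbounded (aₙ → ∞ as n → ∞)


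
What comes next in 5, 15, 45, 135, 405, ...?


Pattern: geometric (r=3)
Terms: 5, 15, 45, 135, 405
Next term = 1215

Next term = 1215


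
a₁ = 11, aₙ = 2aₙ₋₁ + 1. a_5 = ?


Computing step by step:
a_1 = 11
a_2 = 23
a_3 = 47
a_4 = 95
a_5 = 191


a_5 = 191


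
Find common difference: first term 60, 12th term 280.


d = (aₙ - a₁)/(n-1)
= (280 - 60)/(12-1)
= 220/11 = 20

d = 20


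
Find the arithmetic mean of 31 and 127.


AM = (31 + 127)/2 = 158/2 = 79

AM = 79


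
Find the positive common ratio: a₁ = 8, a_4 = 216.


r^(n-1) = aₙ/a₁
r^3 = 216/8 = 27
r = 27^(1/3)
= 3

r = 3


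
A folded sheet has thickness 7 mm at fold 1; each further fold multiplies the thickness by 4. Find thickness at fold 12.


aₙ = a₁·r^(n-1)
= 7×4^11
= 7×4194304
= 29360128

a_12 = 29360128


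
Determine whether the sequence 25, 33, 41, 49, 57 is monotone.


Differences: 8, 8, 8, 8
All differences > 0 → strictly INCREASING

Monotonically increasing


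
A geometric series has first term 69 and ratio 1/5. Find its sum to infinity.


S∞ = a₁/(1-r) = 69/(1 - 1/5)
= 69/(4/5)
= 345/4

S∞ = 345/4


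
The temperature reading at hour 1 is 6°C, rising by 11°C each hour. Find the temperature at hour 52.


aₙ = a₁ + (n-1)d
= 6 + (52-1)×11
= 6 + 561
= 567

a_52 = 567


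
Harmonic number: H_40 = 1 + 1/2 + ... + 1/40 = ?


H_40 = 1/1 + 1/2 + 1/3 + ... + 1/40
= 2078178381193813/485721041551200
≈ 4.2785

H_40 = 2078178381193813/485721041551200 ≈ 4.2785


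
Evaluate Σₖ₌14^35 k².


Σₖ₌14^35 k² = Σₖ₌₁^35 k² − Σₖ₌₁^13 k²
= 35·36·71/6 − 13·14·27/6
= 14910 − 819 = 14091

Σk² = 14091


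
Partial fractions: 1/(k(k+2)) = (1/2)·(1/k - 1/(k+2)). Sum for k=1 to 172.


1/(k(k+2)) = (1/2)·(1/k - 1/(k+2)) (partial fractions)
Telescoping: Σ = (1/2)·(1 + 1/2 - 1/173 - 1/174) = 22403/30102

Sum = 22403/30102


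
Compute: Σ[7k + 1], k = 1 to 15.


Σ(7k+1) = 7·Σk + 1·n
= 7·120 + 1·15
= 840 + 15 = 855

Σ = 855


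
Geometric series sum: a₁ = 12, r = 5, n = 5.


Sₙ = 12×(5^5 - 1)/(5 - 1)
= 12×(3125 - 1)/4
= 12×3124/4
= 9372

S_5 = 9372


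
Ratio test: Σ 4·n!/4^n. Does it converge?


aₙ = 4·n!/4^n
a_{n+1}/aₙ = (n+1)!/4^(n+1) × 4^n/n!  (constant 4 cancels)
= (n+1)/4
L = lim(n→∞) (n+1)/4 = ∞
L > 1 → series DIVERGES

Diverges (ratio test: L = ∞ > 1)


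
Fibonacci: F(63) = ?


Fibonacci sequence: 1, 1, 2, 3, 5, 8, 13, 21, 34, 55, 89, ...
F(63) = 6557470319842

F(63) = 6557470319842


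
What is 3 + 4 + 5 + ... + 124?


Σₖ₌3^124 k = Σₖ₌₁^124 k − Σₖ₌₁^2 k
= 124·125/2 − 2·3/2
= 7750 − 3 = 7747

Σk = 7747


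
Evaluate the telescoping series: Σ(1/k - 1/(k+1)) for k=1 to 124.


Telescoping: adjacent terms cancel.
= 1/1 - 1/125
= 1 - 1/125 = 124/125

Sum = 124/125


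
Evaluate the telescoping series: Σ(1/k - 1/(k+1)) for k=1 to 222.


Telescoping: adjacent terms cancel.
= 1/1 - 1/223
= 1 - 1/223 = 222/223

Sum = 222/223


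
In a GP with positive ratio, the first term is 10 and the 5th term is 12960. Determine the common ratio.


r^(n-1) = aₙ/a₁
r^4 = 12960/10 = 1296
r = 1296^(1/4)
= ±6; taking r > 0 gives r = 6

r = 6


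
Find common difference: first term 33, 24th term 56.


d = (aₙ - a₁)/(n-1)
= (56 - 33)/(24-1)
= 23/23 = 1

d = 1


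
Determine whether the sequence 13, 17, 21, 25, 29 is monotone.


Differences: 4, 4, 4, 4
All differences > 0 → strictly INCREASING

Monotonically increasing


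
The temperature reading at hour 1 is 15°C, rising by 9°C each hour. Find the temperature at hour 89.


aₙ = a₁ + (n-1)d
= 15 + (89-1)×9
= 15 + 792
= 807

a_89 = 807


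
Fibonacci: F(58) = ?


Fibonacci sequence: 1, 1, 2, 3, 5, 8, 13, 21, 34, 55, 89, ...
F(58) = 591286729879

F(58) = 591286729879


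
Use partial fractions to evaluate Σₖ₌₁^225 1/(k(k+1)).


1/(k(k+1)) = 1/k - 1/(k+1) (partial fractions)
Telescoping: Σ = 1 - 1/226 = 225/226

Sum = 225/226


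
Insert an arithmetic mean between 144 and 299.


AM = (144 + 299)/2 = 443/2 = 221.5

AM = 221.5


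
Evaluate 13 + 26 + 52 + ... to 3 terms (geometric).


Sₙ = 13×(2^3 - 1)/(2 - 1)
= 13×(8 - 1)/1
= 13×7/1
= 91

S_3 = 91


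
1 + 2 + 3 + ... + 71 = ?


n(n+1)/2 = 71×72/2 = 5112/2 = 2556

Σk = 2556


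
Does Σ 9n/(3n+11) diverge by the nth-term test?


lim(n→∞) 9n/(3n+11) = 9/3 = 3  (divide numerator and denominator by n)
lim aₙ = 3 ≠ 0 → series DIVERGES

Diverges (lim aₙ = 3 ≠ 0)


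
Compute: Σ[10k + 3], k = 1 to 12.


Σ(10k+3) = 10·Σk + 3·n
= 10·78 + 3·12
= 780 + 36 = 816

Σ = 816


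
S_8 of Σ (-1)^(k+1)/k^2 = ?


S = 1 - 1/4 + 1/9 - 1/16 + 1/25 - 1/36 + 1/49 - 1/64
= 0.8156
(Full series converges to +π²/12 ≈ +0.8225)

S_8 = 0.8156


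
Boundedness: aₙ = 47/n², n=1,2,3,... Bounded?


a₁ = 47, a₂ = 47/4, a₃ = 47/9, ...
0 < aₙ ≤ 47 for all n ≥ 1
The sequence IS bounded

Bounded (0 < aₙ ≤ 47)


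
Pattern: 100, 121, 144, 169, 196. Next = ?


Pattern: perfect squares: n²
Terms: 100, 121, 144, 169, 196
Next term = 225

Next term = 225


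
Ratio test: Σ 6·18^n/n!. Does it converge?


aₙ = 6·18^n/n!
a_{n+1}/aₙ = 18^(n+1)/(n+1)! × n!/18^n  (constant 6 cancels)
= 18/(n+1)
L = lim(n→∞) 18/(n+1) = 0
L < 1 → series CONVERGES

Converges (ratio test: L = 0 < 1)


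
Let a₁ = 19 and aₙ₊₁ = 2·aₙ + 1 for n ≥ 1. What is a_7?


Computing step by step:
a_1 = 19
a_2 = 39
a_3 = 79
a_4 = 159
a_5 = 319
a_6 = 639
a_7 = 1279


a_7 = 1279


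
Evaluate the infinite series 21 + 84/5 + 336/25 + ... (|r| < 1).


S∞ = a₁/(1-r) = 21/(1 - 4/5)
= 21/(1/5)
= 105

S∞ = 105


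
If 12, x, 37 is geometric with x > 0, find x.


GM = √(12×37) = √444 = 21.0713

GM = 21.0713


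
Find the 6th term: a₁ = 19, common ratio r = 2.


aₙ = a₁·r^(n-1)
= 19×2^5
= 19×32
= 608

a_6 = 608


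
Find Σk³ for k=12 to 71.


Σₖ₌12^71 k³ = [71·72/2]² − [11·12/2]²
= 6533136 − 4356 = 6528780

Σk³ = 6528780


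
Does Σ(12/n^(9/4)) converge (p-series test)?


p-series test: Σ c/n^p converges if p > 1, diverges if p ≤ 1 (constant c > 0 doesn't affect convergence).
p = 9/4
9/4 > 1 → CONVERGES

Converges (p = 9/4 > 1)
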